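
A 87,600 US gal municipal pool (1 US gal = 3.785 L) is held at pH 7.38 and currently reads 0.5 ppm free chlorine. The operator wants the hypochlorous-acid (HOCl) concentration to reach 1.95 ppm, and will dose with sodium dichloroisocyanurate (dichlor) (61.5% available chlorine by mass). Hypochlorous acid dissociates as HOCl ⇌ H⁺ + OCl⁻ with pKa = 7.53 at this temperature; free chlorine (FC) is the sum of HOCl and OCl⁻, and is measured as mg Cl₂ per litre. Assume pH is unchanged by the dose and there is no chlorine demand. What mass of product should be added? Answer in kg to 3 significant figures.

Volume: 87,600 US gal × 3.785 L/gal = 331,566 L.
[OCl⁻]/[HOCl] = 10^(pH − pKa) = 10^(7.38 − 7.53) = 0.7079; fraction as HOCl = 1/(1 + 0.7079) = 0.5855.
Free chlorine required for 1.95 ppm HOCl: 1.95 / 0.5855 = 3.33 ppm.
FC to add: 3.33 − 0.5 = 2.83 mg/L as Cl₂.
Cl₂ equivalent: 2.83 mg/L × 331,566 L = 938.5 g.
Product at 61.5% available Cl: 938.5 / 0.615 = 1526 g.

1.53 kg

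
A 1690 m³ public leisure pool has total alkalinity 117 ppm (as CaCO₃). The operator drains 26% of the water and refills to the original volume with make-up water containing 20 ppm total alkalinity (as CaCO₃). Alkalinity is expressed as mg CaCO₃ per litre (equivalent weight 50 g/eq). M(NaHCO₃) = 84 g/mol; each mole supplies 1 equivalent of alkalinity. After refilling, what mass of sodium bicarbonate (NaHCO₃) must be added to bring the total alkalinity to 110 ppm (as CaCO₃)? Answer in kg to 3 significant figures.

51.7 kg

Volume: 1690 m³ = 1,690,000 L.
After draining 26% and refilling: 117 × 0.74 + 20 × 0.26 = 91.78 ppm.
Deficit to target: 110 − 91.78 = 18.22 mg/L.
As CaCO₃: 18.22 mg/L × 1,690,000 L = 30,790 g; ÷ 50 g/eq ÷ 1 = 615.8 mol NaHCO₃.
Mass: 615.8 × 84 = 51,730 g.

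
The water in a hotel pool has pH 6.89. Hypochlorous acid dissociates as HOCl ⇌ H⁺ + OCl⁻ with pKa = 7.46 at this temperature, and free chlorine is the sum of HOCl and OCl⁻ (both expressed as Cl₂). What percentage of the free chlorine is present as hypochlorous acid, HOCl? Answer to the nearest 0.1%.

78.8%

[OCl⁻]/[HOCl] = 10^(pH − pKa) = 10^(6.89 − 7.46) = 10^-0.57 = 0.2692.
Fraction as HOCl = 1 / (1 + 0.2692) = 0.7879.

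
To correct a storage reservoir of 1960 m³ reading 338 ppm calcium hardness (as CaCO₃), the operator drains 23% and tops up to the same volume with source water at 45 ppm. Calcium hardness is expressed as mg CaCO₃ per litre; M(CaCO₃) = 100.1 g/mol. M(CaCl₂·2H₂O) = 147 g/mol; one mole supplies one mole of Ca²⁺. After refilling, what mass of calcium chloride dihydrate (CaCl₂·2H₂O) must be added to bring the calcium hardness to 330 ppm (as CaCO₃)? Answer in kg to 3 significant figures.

Volume: 1960 m³ = 1,960,000 L.
After draining 23% and refilling: 338 × 0.77 + 45 × 0.23 = 270.61 ppm.
Deficit to target: 330 − 270.61 = 59.39 mg/L.
As CaCO₃: 59.39 mg/L × 1,960,000 L = 116,400 g; ÷ 100.1 = 1163 mol Ca²⁺.
Mass: 1163 × 147 = 170,900 g.

171 kg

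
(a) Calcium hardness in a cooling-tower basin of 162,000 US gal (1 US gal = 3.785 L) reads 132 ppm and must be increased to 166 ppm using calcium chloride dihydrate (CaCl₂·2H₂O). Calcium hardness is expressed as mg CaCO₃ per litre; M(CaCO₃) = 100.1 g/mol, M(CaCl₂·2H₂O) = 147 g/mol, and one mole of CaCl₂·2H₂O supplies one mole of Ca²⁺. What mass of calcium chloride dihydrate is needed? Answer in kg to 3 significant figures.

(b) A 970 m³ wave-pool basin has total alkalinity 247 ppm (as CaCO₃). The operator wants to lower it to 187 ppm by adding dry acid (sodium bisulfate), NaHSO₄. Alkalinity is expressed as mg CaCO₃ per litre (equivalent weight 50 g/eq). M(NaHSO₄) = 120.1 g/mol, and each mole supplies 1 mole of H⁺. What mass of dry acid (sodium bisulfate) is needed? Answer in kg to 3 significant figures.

(a) Volume: 162,000 US gal × 3.785 L/gal = 613,170 L.
(a) Hardness to add: (166 − 132) = 34 mg/L as CaCO₃ × 613,170 L = 20,850 g as CaCO₃.
(a) Moles of Ca²⁺ (1 mol Ca²⁺ ≡ 1 mol CaCO₃): 20,850 / 100.1 g/mol = 208.3 mol.
(a) Mass of CaCl₂·2H₂O: 208.3 × 147 = 30,620 g.

(b) Volume: 970 m³ = 970,000 L.
(b) Alkalinity to neutralize: (247 − 187) = 60 mg/L as CaCO₃ × 970,000 L = 58,200 g as CaCO₃.
(b) Equivalents of H⁺ required: 58,200 ÷ 50 g/eq = 1164 eq = 1164 mol NaHSO₄.
(b) Mass of NaHSO₄: 1164 × 120.1 = 139,800 g.

(a) 30.6 kg; (b) 140 kg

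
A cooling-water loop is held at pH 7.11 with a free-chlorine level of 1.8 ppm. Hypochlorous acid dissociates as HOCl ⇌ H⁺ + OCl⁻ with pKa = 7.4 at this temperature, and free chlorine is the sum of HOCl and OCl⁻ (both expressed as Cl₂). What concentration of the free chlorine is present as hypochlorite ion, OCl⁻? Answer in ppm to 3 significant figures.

0.610 ppm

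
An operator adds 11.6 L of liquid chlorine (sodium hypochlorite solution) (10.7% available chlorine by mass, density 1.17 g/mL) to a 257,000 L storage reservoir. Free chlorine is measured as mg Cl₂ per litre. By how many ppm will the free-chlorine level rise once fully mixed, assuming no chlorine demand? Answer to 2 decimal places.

5.65 ppm

Mass of solution: 11.6 L × 1000 mL/L × 1.17 g/mL = 13,570 g.
Available chlorine delivered: 13,570 g × 0.107 = 1452 g as Cl₂.
Concentration rise: 1452 g / 257,000 L = 5.651 mg/L = 5.65 ppm.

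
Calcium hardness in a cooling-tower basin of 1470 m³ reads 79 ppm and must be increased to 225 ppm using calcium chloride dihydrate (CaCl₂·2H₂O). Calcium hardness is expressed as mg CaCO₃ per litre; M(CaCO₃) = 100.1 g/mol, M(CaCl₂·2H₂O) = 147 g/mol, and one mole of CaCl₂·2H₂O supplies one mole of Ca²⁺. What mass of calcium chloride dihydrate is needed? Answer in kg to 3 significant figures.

315 kg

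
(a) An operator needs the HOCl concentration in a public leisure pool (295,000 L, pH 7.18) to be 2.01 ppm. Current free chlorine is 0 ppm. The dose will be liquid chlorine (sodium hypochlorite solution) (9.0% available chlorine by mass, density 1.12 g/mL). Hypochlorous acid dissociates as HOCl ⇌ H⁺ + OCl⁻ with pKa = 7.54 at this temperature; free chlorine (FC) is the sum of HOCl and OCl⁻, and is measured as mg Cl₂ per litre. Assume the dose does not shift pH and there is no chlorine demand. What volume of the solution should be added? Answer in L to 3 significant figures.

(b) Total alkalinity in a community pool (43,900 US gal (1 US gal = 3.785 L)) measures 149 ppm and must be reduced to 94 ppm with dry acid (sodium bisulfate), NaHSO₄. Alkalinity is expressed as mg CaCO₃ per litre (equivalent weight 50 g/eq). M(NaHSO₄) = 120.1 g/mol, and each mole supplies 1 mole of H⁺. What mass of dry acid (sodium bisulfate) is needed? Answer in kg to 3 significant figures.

(a) 8.45 L; (b) 22.0 kg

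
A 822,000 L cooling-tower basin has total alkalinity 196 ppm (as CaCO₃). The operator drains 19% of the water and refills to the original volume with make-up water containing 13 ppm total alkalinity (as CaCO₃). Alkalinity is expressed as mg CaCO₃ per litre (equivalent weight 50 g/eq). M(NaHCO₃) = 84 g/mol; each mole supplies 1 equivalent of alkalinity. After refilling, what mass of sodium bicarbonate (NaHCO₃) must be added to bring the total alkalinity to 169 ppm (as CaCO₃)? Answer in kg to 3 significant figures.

10.7 kg

After draining 19% and refilling: 196 × 0.81 + 13 × 0.19 = 161.23 ppm.
Deficit to target: 169 − 161.23 = 7.77 mg/L.
As CaCO₃: 7.77 mg/L × 822,000 L = 6387 g; ÷ 50 g/eq ÷ 1 = 127.7 mol NaHCO₃.
Mass: 127.7 × 84 = 10,730 g.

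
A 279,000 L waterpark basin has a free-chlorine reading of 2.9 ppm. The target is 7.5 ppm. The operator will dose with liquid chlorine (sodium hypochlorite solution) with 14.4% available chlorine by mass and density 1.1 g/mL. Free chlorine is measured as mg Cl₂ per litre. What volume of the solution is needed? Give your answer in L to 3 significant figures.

8.10 L

Chlorine deficit: 7.5 − 2.9 = 4.6 ppm = 4.6 mg/L as Cl₂.
Cl₂ equivalent needed: 4.6 mg/L × 279,000 L = 1,283,000 mg = 1283 g.
Product at 14.4% available chlorine: 1283 / 0.144 = 8913 g.
Volume at density 1.1 g/mL: 8913 g ÷ 1.1 g/mL = 8102 mL.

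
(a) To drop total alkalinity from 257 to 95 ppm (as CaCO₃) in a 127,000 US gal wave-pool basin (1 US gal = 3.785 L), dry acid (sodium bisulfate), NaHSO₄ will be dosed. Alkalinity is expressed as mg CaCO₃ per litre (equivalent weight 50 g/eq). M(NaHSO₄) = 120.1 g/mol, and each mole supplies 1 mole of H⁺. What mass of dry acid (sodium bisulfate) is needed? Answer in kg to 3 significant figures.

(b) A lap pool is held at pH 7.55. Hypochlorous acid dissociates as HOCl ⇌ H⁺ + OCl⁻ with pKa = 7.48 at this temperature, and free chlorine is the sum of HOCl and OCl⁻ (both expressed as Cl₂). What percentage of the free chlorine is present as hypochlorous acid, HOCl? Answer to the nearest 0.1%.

(a) 187 kg; (b) 46.0%

(a) Volume: 127,000 US gal × 3.785 L/gal = 480,695 L.
(a) Alkalinity to neutralize: (257 − 95) = 162 mg/L as CaCO₃ × 480,695 L = 77,870 g as CaCO₃.
(a) Equivalents of H⁺ required: 77,870 ÷ 50 g/eq = 1557 eq = 1557 mol NaHSO₄.
(a) Mass of NaHSO₄: 1557 × 120.1 = 187,000 g.

(b) [OCl⁻]/[HOCl] = 10^(pH − pKa) = 10^(7.55 − 7.48) = 10^0.07 = 1.175.
(b) Fraction as HOCl = 1 / (1 + 1.175) = 0.4598.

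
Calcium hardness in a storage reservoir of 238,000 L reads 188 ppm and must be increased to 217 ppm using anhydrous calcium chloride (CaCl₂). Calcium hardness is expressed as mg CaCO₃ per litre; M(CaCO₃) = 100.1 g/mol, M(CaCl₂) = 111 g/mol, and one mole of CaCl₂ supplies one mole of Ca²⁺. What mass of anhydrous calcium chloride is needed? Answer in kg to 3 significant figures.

Hardness to add: (217 − 188) = 29 mg/L as CaCO₃ × 238,000 L = 6902 g as CaCO₃.
Moles of Ca²⁺ (1 mol Ca²⁺ ≡ 1 mol CaCO₃): 6902 / 100.1 g/mol = 68.95 mol.
Mass of CaCl₂: 68.95 × 111 = 7654 g.

7.65 kg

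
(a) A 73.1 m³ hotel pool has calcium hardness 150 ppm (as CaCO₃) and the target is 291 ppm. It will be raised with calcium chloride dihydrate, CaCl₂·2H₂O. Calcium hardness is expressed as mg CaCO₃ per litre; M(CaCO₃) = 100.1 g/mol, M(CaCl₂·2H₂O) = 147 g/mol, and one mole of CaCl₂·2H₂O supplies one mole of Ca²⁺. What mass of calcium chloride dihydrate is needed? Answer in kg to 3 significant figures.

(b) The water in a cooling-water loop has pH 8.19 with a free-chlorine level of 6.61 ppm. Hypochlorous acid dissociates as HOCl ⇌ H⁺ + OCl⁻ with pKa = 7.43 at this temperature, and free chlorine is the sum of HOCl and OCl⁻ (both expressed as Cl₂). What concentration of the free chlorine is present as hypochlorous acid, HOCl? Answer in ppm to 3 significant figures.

(a) 15.1 kg; (b) 0.979 ppm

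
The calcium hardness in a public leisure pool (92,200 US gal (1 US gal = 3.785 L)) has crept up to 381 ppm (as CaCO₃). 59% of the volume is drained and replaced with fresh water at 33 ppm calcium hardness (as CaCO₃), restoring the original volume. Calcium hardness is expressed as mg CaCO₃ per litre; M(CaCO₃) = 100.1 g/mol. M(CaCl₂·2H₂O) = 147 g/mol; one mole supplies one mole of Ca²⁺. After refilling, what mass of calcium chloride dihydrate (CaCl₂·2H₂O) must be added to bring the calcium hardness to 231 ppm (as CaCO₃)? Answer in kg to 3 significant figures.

28.4 kg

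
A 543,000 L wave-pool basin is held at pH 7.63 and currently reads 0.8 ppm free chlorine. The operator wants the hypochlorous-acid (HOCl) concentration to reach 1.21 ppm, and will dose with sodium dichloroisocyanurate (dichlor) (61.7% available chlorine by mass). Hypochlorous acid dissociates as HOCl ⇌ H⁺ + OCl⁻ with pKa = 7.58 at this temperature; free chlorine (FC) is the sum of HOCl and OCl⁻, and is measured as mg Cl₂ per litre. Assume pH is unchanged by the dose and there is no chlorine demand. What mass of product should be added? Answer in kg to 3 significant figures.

[OCl⁻]/[HOCl] = 10^(pH − pKa) = 10^(7.63 − 7.58) = 1.122; fraction as HOCl = 1/(1 + 1.122) = 0.4712.
Free chlorine required for 1.21 ppm HOCl: 1.21 / 0.4712 = 2.568 ppm.
FC to add: 2.568 − 0.8 = 1.768 mg/L as Cl₂.
Cl₂ equivalent: 1.768 mg/L × 543,000 L = 959.8 g.
Product at 61.7% available Cl: 959.8 / 0.617 = 1556 g.

1.56 kg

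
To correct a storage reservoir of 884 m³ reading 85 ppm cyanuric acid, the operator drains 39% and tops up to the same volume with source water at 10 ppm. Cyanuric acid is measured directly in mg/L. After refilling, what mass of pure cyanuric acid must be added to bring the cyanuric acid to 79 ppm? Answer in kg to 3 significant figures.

20.6 kg

Volume: 884 m³ = 884,000 L.
After draining 39% and refilling: 85 × 0.61 + 10 × 0.39 = 55.75 ppm.
Deficit to target: 79 − 55.75 = 23.25 mg/L.
Mass: 23.25 mg/L × 884,000 L = 20,550 g cyanuric acid.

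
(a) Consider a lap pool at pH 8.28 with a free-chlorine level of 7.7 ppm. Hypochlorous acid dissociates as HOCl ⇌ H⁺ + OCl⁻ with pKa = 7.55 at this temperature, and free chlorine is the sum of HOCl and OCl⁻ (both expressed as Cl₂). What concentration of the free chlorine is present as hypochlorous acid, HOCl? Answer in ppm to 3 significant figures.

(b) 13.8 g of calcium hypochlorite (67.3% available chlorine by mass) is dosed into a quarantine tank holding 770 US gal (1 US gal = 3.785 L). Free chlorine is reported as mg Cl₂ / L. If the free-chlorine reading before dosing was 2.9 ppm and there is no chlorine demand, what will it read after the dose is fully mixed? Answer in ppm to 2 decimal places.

(a) 1.21 ppm; (b) 6.09 ppm

(a) [OCl⁻]/[HOCl] = 10^(pH − pKa) = 10^(8.28 − 7.55) = 10^0.73 = 5.37.
(a) Fraction as HOCl = 1 / (1 + 5.37) = 0.157.
(a) HOCl = 0.157 × 7.7 ppm = 1.209 ppm.

(b) Volume: 770 US gal × 3.785 L/gal = 2,914 L.
(b) Available chlorine delivered: 13.8 g × 0.673 = 9.287 g as Cl₂.
(b) Concentration rise: 9.287 g / 2,914 L = 3.187 mg/L = 3.19 ppm.
(b) Final FC: 2.9 + 3.19 = 6.09 ppm.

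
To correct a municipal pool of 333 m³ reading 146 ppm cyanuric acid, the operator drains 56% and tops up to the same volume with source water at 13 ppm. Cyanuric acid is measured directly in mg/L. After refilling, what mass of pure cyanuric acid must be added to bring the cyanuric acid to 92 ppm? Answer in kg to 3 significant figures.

6.82 kg

Volume: 333 m³ = 333,000 L.
After draining 56% and refilling: 146 × 0.44 + 13 × 0.56 = 71.52 ppm.
Deficit to target: 92 − 71.52 = 20.48 mg/L.
Mass: 20.48 mg/L × 333,000 L = 6820 g cyanuric acid.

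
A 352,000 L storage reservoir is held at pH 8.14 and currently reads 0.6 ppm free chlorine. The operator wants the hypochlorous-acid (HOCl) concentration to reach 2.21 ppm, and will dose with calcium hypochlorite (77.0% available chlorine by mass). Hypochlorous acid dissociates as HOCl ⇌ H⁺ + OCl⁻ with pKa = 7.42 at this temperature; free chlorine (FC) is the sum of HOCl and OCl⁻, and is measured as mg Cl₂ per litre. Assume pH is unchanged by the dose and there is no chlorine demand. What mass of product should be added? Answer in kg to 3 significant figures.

6.04 kg

[OCl⁻]/[HOCl] = 10^(pH − pKa) = 10^(8.14 − 7.42) = 5.248; fraction as HOCl = 1/(1 + 5.248) = 0.16.
Free chlorine required for 2.21 ppm HOCl: 2.21 / 0.16 = 13.81 ppm.
FC to add: 13.81 − 0.6 = 13.21 mg/L as Cl₂.
Cl₂ equivalent: 13.21 mg/L × 352,000 L = 4649 g.
Product at 77.0% available Cl: 4649 / 0.77 = 6038 g.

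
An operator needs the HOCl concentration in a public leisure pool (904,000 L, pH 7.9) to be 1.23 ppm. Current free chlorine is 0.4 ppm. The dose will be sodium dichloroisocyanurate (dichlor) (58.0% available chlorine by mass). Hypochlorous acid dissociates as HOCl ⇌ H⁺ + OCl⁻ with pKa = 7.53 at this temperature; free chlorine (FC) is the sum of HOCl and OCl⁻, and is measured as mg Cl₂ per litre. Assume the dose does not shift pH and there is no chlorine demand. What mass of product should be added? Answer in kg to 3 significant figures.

[OCl⁻]/[HOCl] = 10^(pH − pKa) = 10^(7.9 − 7.53) = 2.344; fraction as HOCl = 1/(1 + 2.344) = 0.299.
Free chlorine required for 1.23 ppm HOCl: 1.23 / 0.299 = 4.113 ppm.
FC to add: 4.113 − 0.4 = 3.713 mg/L as Cl₂.
Cl₂ equivalent: 3.713 mg/L × 904,000 L = 3357 g.
Product at 58.0% available Cl: 3357 / 0.58 = 5788 g.

5.79 kg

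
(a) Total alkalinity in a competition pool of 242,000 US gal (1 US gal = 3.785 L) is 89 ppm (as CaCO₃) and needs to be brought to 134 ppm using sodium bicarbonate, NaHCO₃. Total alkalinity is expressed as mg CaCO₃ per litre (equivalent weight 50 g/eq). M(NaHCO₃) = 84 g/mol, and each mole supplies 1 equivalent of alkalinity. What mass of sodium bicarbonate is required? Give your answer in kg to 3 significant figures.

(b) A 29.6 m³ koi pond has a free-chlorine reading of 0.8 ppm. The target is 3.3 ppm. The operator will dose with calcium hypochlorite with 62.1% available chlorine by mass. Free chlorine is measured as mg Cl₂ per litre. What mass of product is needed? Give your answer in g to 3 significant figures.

(a) Volume: 242,000 US gal × 3.785 L/gal = 915,970 L.
(a) Alkalinity to add: (134 − 89) = 45 mg/L as CaCO₃ × 915,970 L = 41,220 g as CaCO₃.
(a) Equivalents: 41,220 g ÷ 50 g/eq = 824.4 eq.
(a) NaHCO₃ supplies 1 eq per mole → 824.4 mol.
(a) Mass: 824.4 mol × 84 g/mol = 69,250 g.

(b) Volume: 29.6 m³ = 29,600 L.
(b) Chlorine deficit: 3.3 − 0.8 = 2.5 ppm = 2.5 mg/L as Cl₂.
(b) Cl₂ equivalent needed: 2.5 mg/L × 29,600 L = 74,000 mg = 74 g.
(b) Product at 62.1% available chlorine: 74 / 0.621 = 119.2 g.

(a) 69.2 kg; (b) 119 g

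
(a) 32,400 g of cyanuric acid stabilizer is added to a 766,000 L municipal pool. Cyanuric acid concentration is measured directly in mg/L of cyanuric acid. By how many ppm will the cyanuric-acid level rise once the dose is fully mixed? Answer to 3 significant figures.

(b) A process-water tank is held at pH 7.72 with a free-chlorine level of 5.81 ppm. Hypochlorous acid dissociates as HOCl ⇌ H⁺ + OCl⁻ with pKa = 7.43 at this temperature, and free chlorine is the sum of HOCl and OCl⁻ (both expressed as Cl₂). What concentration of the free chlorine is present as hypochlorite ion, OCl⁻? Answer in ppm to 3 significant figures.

(a) 42.3 ppm; (b) 3.84 ppm

(a) Rise: 32,400 g / 766,000 L × 1000 = 42.3 mg/L.

(b) [OCl⁻]/[HOCl] = 10^(pH − pKa) = 10^(7.72 − 7.43) = 10^0.29 = 1.95.
(b) Fraction as HOCl = 1 / (1 + 1.95) = 0.339.
(b) OCl⁻ = (1 − 0.339) × 5.81 ppm = 3.84 ppm.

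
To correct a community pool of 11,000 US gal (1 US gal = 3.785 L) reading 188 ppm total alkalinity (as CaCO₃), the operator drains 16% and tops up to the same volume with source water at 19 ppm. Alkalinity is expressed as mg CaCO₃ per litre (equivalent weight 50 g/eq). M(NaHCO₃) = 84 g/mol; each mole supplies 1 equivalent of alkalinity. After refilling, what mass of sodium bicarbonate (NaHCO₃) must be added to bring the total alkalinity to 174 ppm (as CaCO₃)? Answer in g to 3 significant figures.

912 g

Volume: 11,000 US gal × 3.785 L/gal = 41,635 L.
After draining 16% and refilling: 188 × 0.84 + 19 × 0.16 = 160.96 ppm.
Deficit to target: 174 − 160.96 = 13.04 mg/L.
As CaCO₃: 13.04 mg/L × 41,635 L = 542.9 g; ÷ 50 g/eq ÷ 1 = 10.86 mol NaHCO₃.
Mass: 10.86 × 84 = 912.1 g.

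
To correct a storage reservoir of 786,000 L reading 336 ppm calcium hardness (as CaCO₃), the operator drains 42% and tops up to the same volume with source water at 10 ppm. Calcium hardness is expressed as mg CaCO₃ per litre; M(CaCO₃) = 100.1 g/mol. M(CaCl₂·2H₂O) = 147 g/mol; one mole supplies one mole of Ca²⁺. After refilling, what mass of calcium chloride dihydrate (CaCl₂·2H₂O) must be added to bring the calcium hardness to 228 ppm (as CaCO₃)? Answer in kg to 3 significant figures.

After draining 42% and refilling: 336 × 0.58 + 10 × 0.42 = 199.08 ppm.
Deficit to target: 228 − 199.08 = 28.92 mg/L.
As CaCO₃: 28.92 mg/L × 786,000 L = 22,730 g; ÷ 100.1 = 227.1 mol Ca²⁺.
Mass: 227.1 × 147 = 33,380 g.

33.4 kg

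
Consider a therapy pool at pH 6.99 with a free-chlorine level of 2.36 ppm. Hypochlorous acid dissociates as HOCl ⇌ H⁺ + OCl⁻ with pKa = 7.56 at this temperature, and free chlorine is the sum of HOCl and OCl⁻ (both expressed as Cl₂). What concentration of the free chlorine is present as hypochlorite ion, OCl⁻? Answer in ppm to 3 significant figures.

0.500 ppm

[OCl⁻]/[HOCl] = 10^(pH − pKa) = 10^(6.99 − 7.56) = 10^-0.57 = 0.2692.
Fraction as HOCl = 1 / (1 + 0.2692) = 0.7879.
OCl⁻ = (1 − 0.7879) × 2.36 ppm = 0.5005 ppm.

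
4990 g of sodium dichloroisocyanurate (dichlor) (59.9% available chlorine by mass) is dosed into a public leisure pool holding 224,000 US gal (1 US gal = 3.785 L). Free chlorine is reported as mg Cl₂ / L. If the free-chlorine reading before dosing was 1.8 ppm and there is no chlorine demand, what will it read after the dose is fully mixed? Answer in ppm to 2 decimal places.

5.33 ppm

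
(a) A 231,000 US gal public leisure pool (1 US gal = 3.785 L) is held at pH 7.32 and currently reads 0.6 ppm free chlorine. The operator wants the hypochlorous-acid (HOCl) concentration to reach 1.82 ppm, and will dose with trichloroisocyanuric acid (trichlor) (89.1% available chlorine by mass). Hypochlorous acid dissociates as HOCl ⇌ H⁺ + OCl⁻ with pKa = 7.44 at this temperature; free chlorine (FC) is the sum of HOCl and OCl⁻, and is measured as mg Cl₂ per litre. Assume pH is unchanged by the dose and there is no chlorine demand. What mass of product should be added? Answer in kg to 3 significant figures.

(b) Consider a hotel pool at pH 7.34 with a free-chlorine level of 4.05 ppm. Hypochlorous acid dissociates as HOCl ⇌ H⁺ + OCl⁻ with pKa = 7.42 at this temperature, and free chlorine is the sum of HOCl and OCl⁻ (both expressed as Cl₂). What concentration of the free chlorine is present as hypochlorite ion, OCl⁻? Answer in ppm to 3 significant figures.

(a) 2.55 kg; (b) 1.84 ppm

(a) Volume: 231,000 US gal × 3.785 L/gal = 874,335 L.
(a) [OCl⁻]/[HOCl] = 10^(pH − pKa) = 10^(7.32 − 7.44) = 0.7586; fraction as HOCl = 1/(1 + 0.7586) = 0.5686.
(a) Free chlorine required for 1.82 ppm HOCl: 1.82 / 0.5686 = 3.201 ppm.
(a) FC to add: 3.201 − 0.6 = 2.601 mg/L as Cl₂.
(a) Cl₂ equivalent: 2.601 mg/L × 874,335 L = 2274 g.
(a) Product at 89.1% available Cl: 2274 / 0.891 = 2552 g.

(b) [OCl⁻]/[HOCl] = 10^(pH − pKa) = 10^(7.34 − 7.42) = 10^-0.08 = 0.8318.
(b) Fraction as HOCl = 1 / (1 + 0.8318) = 0.5459.
(b) OCl⁻ = (1 − 0.5459) × 4.05 ppm = 1.839 ppm.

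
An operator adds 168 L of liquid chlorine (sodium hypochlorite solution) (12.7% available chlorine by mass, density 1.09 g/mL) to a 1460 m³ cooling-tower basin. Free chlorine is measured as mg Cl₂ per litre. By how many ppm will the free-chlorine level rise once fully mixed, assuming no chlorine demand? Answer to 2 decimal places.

15.93 ppm

Volume: 1460 m³ = 1,460,000 L.
Mass of solution: 168 L × 1000 mL/L × 1.09 g/mL = 183,100 g.
Available chlorine delivered: 183,100 g × 0.127 = 23,260 g as Cl₂.
Concentration rise: 23,260 g / 1,460,000 L = 15.93 mg/L = 15.93 ppm.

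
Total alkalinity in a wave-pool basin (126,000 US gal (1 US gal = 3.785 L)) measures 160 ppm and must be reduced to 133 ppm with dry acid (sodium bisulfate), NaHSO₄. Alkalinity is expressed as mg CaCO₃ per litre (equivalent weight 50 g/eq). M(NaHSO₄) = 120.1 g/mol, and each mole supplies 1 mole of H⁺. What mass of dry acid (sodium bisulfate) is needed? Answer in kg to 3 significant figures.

Volume: 126,000 US gal × 3.785 L/gal = 476,910 L.
Alkalinity to neutralize: (160 − 133) = 27 mg/L as CaCO₃ × 476,910 L = 12,880 g as CaCO₃.
Equivalents of H⁺ required: 12,880 ÷ 50 g/eq = 257.5 eq = 257.5 mol NaHSO₄.
Mass of NaHSO₄: 257.5 × 120.1 = 30,930 g.

30.9 kg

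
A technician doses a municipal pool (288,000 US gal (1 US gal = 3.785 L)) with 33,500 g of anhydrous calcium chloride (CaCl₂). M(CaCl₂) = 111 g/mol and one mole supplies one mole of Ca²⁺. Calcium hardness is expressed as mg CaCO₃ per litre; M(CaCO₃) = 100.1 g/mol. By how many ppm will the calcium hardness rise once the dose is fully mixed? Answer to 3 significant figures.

27.7 ppm

Volume: 288,000 US gal × 3.785 L/gal = 1,090,080 L.
Moles of Ca²⁺: 33,500 g ÷ 111 g/mol = 301.8 mol.
As CaCO₃: 301.8 mol × 100.1 g/mol = 30,210 g.
Rise: 30,210 g / 1,090,080 L × 1000 = 27.71 mg/L.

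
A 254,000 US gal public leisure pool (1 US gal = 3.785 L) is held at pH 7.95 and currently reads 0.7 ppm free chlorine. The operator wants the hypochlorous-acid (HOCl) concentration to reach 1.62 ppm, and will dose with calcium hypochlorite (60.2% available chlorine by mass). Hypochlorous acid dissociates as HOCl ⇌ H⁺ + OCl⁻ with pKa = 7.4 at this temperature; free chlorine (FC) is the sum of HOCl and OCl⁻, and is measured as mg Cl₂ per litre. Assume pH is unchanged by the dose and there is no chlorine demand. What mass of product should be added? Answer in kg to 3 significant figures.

10.6 kg

Volume: 254,000 US gal × 3.785 L/gal = 961,390 L.
[OCl⁻]/[HOCl] = 10^(pH − pKa) = 10^(7.95 − 7.4) = 3.548; fraction as HOCl = 1/(1 + 3.548) = 0.2199.
Free chlorine required for 1.62 ppm HOCl: 1.62 / 0.2199 = 7.368 ppm.
FC to add: 7.368 − 0.7 = 6.668 mg/L as Cl₂.
Cl₂ equivalent: 6.668 mg/L × 961,390 L = 6411 g.
Product at 60.2% available Cl: 6411 / 0.602 = 10,650 g.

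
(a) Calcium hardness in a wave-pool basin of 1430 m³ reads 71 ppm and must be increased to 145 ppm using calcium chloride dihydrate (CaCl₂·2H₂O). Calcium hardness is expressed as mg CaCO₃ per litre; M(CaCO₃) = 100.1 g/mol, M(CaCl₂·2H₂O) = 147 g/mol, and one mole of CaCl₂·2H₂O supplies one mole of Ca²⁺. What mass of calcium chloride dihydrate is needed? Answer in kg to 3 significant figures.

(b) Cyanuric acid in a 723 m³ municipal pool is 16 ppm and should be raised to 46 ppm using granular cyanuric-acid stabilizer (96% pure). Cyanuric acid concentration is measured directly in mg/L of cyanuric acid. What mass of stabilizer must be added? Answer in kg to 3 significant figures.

(a) 155 kg; (b) 22.6 kg

(a) Volume: 1430 m³ = 1,430,000 L.
(a) Hardness to add: (145 − 71) = 74 mg/L as CaCO₃ × 1,430,000 L = 105,800 g as CaCO₃.
(a) Moles of Ca²⁺ (1 mol Ca²⁺ ≡ 1 mol CaCO₃): 105,800 / 100.1 g/mol = 1057 mol.
(a) Mass of CaCl₂·2H₂O: 1057 × 147 = 155,400 g.

(b) Volume: 723 m³ = 723,000 L.
(b) CYA to add: (46 − 16) = 30 mg/L × 723,000 L = 21,690 g cyanuric acid.
(b) At 96% purity: 21,690 / 0.96 = 22,590 g product.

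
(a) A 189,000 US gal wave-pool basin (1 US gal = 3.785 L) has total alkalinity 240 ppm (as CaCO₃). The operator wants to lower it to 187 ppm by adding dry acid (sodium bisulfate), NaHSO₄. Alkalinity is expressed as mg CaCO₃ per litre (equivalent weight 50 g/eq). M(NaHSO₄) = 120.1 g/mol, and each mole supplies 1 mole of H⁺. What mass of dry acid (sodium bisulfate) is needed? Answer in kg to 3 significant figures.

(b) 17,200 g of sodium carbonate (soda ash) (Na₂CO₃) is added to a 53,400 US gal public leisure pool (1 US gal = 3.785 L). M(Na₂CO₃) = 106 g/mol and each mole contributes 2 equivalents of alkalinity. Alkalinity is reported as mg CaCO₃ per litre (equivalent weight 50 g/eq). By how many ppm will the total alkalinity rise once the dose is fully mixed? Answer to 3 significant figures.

(a) 91.1 kg; (b) 80.3 ppm

(a) Volume: 189,000 US gal × 3.785 L/gal = 715,365 L.
(a) Alkalinity to neutralize: (240 − 187) = 53 mg/L as CaCO₃ × 715,365 L = 37,910 g as CaCO₃.
(a) Equivalents of H⁺ required: 37,910 ÷ 50 g/eq = 758.3 eq = 758.3 mol NaHSO₄.
(a) Mass of NaHSO₄: 758.3 × 120.1 = 91,070 g.

(b) Volume: 53,400 US gal × 3.785 L/gal = 202,119 L.
(b) Moles of Na₂CO₃: 17,200 g ÷ 106 g/mol = 162.3 mol → 324.5 eq of alkalinity.
(b) As CaCO₃: 324.5 eq × 50 g/eq = 16,230 g.
(b) Rise: 16,230 g / 202,119 L × 1000 = 80.28 mg/L.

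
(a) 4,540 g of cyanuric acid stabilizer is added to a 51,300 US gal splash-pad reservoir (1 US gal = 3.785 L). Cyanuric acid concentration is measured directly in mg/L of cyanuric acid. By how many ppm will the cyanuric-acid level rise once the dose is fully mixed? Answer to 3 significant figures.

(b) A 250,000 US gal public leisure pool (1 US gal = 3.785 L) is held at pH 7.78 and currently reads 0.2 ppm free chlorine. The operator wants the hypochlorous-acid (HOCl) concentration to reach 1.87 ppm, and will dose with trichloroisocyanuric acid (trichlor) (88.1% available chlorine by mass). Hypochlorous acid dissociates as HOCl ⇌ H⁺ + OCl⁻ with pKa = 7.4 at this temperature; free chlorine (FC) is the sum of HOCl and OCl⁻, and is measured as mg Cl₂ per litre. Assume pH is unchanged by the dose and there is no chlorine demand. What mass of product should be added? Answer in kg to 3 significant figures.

(a) 23.4 ppm; (b) 6.61 kg

(a) Volume: 51,300 US gal × 3.785 L/gal = 194,170 L.
(a) Rise: 4,540 g / 194,170 L × 1000 = 23.38 mg/L.

(b) Volume: 250,000 US gal × 3.785 L/gal = 946,250 L.
(b) [OCl⁻]/[HOCl] = 10^(pH − pKa) = 10^(7.78 − 7.4) = 2.399; fraction as HOCl = 1/(1 + 2.399) = 0.2942.
(b) Free chlorine required for 1.87 ppm HOCl: 1.87 / 0.2942 = 6.356 ppm.
(b) FC to add: 6.356 − 0.2 = 6.156 mg/L as Cl₂.
(b) Cl₂ equivalent: 6.156 mg/L × 946,250 L = 5825 g.
(b) Product at 88.1% available Cl: 5825 / 0.881 = 6612 g.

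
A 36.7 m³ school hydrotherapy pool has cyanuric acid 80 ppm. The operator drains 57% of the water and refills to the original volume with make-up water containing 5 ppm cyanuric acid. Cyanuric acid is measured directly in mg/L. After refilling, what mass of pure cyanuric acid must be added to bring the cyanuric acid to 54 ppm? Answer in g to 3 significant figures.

Volume: 36.7 m³ = 36,700 L.
After draining 57% and refilling: 80 × 0.43 + 5 × 0.57 = 37.25 ppm.
Deficit to target: 54 − 37.25 = 16.75 mg/L.
Mass: 16.75 mg/L × 36,700 L = 614.7 g cyanuric acid.

615 g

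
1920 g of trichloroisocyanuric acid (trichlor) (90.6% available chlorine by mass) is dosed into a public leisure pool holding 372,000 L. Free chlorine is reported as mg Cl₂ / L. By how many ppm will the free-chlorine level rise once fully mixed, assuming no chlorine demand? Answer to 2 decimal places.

4.68 ppm

Available chlorine delivered: 1920 g × 0.906 = 1740 g as Cl₂.
Concentration rise: 1740 g / 372,000 L = 4.676 mg/L = 4.68 ppm.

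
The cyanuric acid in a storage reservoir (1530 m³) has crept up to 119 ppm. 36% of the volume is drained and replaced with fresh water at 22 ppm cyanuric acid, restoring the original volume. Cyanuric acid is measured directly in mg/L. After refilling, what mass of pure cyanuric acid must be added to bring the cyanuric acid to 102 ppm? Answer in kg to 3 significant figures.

27.4 kg

Volume: 1530 m³ = 1,530,000 L.
After draining 36% and refilling: 119 × 0.64 + 22 × 0.36 = 84.08 ppm.
Deficit to target: 102 − 84.08 = 17.92 mg/L.
Mass: 17.92 mg/L × 1,530,000 L = 27,420 g cyanuric acid.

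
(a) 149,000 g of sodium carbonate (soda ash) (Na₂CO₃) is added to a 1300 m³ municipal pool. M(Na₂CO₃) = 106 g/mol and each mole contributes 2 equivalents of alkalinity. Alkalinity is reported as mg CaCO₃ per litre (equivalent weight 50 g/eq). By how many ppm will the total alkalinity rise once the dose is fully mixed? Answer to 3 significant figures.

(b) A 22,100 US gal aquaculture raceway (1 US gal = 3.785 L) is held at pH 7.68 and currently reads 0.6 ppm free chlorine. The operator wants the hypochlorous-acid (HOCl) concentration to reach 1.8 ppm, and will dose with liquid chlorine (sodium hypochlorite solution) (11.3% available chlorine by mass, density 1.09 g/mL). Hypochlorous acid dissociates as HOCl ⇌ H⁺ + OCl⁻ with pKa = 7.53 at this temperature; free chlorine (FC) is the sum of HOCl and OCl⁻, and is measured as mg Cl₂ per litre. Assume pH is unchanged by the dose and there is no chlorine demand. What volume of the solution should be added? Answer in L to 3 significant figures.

(a) Volume: 1300 m³ = 1,300,000 L.
(a) Moles of Na₂CO₃: 149,000 g ÷ 106 g/mol = 1406 mol → 2811 eq of alkalinity.
(a) As CaCO₃: 2811 eq × 50 g/eq = 140,600 g.
(a) Rise: 140,600 g / 1,300,000 L × 1000 = 108.1 mg/L.

(b) Volume: 22,100 US gal × 3.785 L/gal = 83,648 L.
(b) [OCl⁻]/[HOCl] = 10^(pH − pKa) = 10^(7.68 − 7.53) = 1.413; fraction as HOCl = 1/(1 + 1.413) = 0.4145.
(b) Free chlorine required for 1.8 ppm HOCl: 1.8 / 0.4145 = 4.343 ppm.
(b) FC to add: 4.343 − 0.6 = 3.743 mg/L as Cl₂.
(b) Cl₂ equivalent: 3.743 mg/L × 83,648 L = 313.1 g.
(b) Product at 11.3% available Cl: 313.1 / 0.113 = 2770 g.
(b) Volume: 2770 g ÷ 1.09 g/mL = 2542 mL.

(a) 108 ppm; (b) 2.54 L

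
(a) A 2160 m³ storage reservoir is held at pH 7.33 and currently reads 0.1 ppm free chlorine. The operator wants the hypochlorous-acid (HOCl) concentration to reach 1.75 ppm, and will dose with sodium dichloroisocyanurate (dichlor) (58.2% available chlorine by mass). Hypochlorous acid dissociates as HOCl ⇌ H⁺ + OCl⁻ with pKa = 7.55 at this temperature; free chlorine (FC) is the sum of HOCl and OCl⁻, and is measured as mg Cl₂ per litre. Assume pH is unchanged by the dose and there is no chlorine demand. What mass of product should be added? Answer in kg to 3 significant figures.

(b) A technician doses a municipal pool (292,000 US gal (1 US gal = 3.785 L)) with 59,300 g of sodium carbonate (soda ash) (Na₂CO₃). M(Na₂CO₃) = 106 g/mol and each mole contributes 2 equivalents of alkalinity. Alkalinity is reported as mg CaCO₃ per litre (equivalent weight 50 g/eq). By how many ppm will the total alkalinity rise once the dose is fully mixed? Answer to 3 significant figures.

(a) Volume: 2160 m³ = 2,160,000 L.
(a) [OCl⁻]/[HOCl] = 10^(pH − pKa) = 10^(7.33 − 7.55) = 0.6026; fraction as HOCl = 1/(1 + 0.6026) = 0.624.
(a) Free chlorine required for 1.75 ppm HOCl: 1.75 / 0.624 = 2.804 ppm.
(a) FC to add: 2.804 − 0.1 = 2.704 mg/L as Cl₂.
(a) Cl₂ equivalent: 2.704 mg/L × 2,160,000 L = 5842 g.
(a) Product at 58.2% available Cl: 5842 / 0.582 = 10,040 g.

(b) Volume: 292,000 US gal × 3.785 L/gal = 1,105,220 L.
(b) Moles of Na₂CO₃: 59,300 g ÷ 106 g/mol = 559.4 mol → 1119 eq of alkalinity.
(b) As CaCO₃: 1119 eq × 50 g/eq = 55,940 g.
(b) Rise: 55,940 g / 1,105,220 L × 1000 = 50.62 mg/L.

(a) 10.0 kg; (b) 50.6 ppm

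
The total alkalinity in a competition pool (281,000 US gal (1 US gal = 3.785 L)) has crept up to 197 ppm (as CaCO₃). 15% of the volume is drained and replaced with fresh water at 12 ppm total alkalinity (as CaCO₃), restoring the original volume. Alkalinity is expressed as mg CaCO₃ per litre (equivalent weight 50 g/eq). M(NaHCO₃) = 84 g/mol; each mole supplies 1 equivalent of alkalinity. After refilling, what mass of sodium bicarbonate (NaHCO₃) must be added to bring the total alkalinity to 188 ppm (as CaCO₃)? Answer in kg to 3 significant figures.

Volume: 281,000 US gal × 3.785 L/gal = 1,063,585 L.
After draining 15% and refilling: 197 × 0.85 + 12 × 0.15 = 169.25 ppm.
Deficit to target: 188 − 169.25 = 18.75 mg/L.
As CaCO₃: 18.75 mg/L × 1,063,585 L = 19,940 g; ÷ 50 g/eq ÷ 1 = 398.8 mol NaHCO₃.
Mass: 398.8 × 84 = 33,500 g.

33.5 kg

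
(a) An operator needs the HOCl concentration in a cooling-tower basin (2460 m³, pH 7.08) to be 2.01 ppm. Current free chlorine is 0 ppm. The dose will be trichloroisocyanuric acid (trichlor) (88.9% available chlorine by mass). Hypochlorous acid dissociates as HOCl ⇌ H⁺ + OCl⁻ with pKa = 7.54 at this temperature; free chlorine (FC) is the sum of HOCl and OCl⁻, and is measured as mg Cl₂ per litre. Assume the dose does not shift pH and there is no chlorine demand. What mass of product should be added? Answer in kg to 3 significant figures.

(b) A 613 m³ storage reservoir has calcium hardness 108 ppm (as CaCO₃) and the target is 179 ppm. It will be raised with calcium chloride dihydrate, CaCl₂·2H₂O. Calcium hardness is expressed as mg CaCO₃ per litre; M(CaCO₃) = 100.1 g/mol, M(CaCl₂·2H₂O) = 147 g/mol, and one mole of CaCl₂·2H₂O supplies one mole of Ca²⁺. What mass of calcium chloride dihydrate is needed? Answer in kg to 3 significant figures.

(a) Volume: 2460 m³ = 2,460,000 L.
(a) [OCl⁻]/[HOCl] = 10^(pH − pKa) = 10^(7.08 − 7.54) = 0.3467; fraction as HOCl = 1/(1 + 0.3467) = 0.7425.
(a) Free chlorine required for 2.01 ppm HOCl: 2.01 / 0.7425 = 2.707 ppm.
(a) FC to add: 2.707 − 0 = 2.707 mg/L as Cl₂.
(a) Cl₂ equivalent: 2.707 mg/L × 2,460,000 L = 6659 g.
(a) Product at 88.9% available Cl: 6659 / 0.889 = 7491 g.

(b) Volume: 613 m³ = 613,000 L.
(b) Hardness to add: (179 − 108) = 71 mg/L as CaCO₃ × 613,000 L = 43,520 g as CaCO₃.
(b) Moles of Ca²⁺ (1 mol Ca²⁺ ≡ 1 mol CaCO₃): 43,520 / 100.1 g/mol = 434.8 mol.
(b) Mass of CaCl₂·2H₂O: 434.8 × 147 = 63,910 g.

(a) 7.49 kg; (b) 63.9 kg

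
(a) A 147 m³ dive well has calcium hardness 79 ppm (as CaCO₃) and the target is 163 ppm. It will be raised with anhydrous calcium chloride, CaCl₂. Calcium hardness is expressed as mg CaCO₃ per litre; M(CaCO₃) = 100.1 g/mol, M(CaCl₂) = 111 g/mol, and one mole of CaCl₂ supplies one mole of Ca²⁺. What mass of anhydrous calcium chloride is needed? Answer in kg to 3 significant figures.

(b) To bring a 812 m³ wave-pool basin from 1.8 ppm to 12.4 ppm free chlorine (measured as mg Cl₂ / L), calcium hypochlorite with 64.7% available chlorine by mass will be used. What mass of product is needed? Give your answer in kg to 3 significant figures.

(a) 13.7 kg; (b) 13.3 kg

(a) Volume: 147 m³ = 147,000 L.
(a) Hardness to add: (163 − 79) = 84 mg/L as CaCO₃ × 147,000 L = 12,350 g as CaCO₃.
(a) Moles of Ca²⁺ (1 mol Ca²⁺ ≡ 1 mol CaCO₃): 12,350 / 100.1 g/mol = 123.4 mol.
(a) Mass of CaCl₂: 123.4 × 111 = 13,690 g.

(b) Volume: 812 m³ = 812,000 L.
(b) Chlorine deficit: 12.4 − 1.8 = 10.6 ppm = 10.6 mg/L as Cl₂.
(b) Cl₂ equivalent needed: 10.6 mg/L × 812,000 L = 8,607,000 mg = 8607 g.
(b) Product at 64.7% available chlorine: 8607 / 0.647 = 13,300 g.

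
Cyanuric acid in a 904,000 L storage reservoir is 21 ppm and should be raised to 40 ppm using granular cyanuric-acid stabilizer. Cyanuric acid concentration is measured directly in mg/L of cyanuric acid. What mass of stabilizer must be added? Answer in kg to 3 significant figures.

17.2 kg

CYA to add: (40 − 21) = 19 mg/L × 904,000 L = 17,180 g cyanuric acid.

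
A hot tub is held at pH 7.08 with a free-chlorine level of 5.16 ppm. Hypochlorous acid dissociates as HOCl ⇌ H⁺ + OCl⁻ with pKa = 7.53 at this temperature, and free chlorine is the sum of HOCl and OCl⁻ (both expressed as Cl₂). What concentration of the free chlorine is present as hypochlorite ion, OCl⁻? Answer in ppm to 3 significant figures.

1.35 ppm

[OCl⁻]/[HOCl] = 10^(pH − pKa) = 10^(7.08 − 7.53) = 10^-0.45 = 0.3548.
Fraction as HOCl = 1 / (1 + 0.3548) = 0.7381.
OCl⁻ = (1 − 0.7381) × 5.16 ppm = 1.351 ppm.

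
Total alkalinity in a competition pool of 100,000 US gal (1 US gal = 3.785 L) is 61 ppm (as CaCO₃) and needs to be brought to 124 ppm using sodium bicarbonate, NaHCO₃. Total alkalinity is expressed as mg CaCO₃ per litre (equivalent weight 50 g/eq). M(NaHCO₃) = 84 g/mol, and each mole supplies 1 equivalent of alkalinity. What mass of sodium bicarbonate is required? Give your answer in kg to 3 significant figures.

Volume: 100,000 US gal × 3.785 L/gal = 378,500 L.
Alkalinity to add: (124 − 61) = 63 mg/L as CaCO₃ × 378,500 L = 23,850 g as CaCO₃.
Equivalents: 23,850 g ÷ 50 g/eq = 476.9 eq.
NaHCO₃ supplies 1 eq per mole → 476.9 mol.
Mass: 476.9 mol × 84 g/mol = 40,060 g.

40.1 kg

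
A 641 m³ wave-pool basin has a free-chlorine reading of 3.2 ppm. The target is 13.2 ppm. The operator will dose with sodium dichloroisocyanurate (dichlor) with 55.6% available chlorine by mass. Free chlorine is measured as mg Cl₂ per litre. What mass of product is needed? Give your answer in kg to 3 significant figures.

Volume: 641 m³ = 641,000 L.
Chlorine deficit: 13.2 − 3.2 = 10 ppm = 10 mg/L as Cl₂.
Cl₂ equivalent needed: 10 mg/L × 641,000 L = 6,410,000 mg = 6410 g.
Product at 55.6% available chlorine: 6410 / 0.556 = 11,530 g.

11.5 kg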